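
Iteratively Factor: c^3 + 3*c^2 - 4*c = (c - 1)*(c^2 + 4*c) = (c - 1)*(c + 4)*(c)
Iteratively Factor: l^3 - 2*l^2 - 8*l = (l - 4)*(l^2 + 2*l) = (l - 4)*(l + 2)*(l)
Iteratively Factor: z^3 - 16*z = (z + 4)*(z^2 - 4*z) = (z - 4)*(z + 4)*(z)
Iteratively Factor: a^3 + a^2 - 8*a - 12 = (a + 2)*(a^2 - a - 6) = (a + 2)^2*(a - 3)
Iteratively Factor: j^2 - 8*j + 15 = (j - 3)*(j - 5)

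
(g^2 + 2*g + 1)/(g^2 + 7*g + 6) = (g + 1)/(g + 6)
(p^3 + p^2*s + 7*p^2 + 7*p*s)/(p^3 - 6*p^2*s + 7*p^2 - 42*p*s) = (p + s)/(p - 6*s)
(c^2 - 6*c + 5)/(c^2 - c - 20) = (c - 1)/(c + 4)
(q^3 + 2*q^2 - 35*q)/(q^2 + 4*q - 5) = q*(q^2 + 2*q - 35)/(q^2 + 4*q - 5)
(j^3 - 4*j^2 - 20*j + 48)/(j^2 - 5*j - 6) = (j^2 + 2*j - 8)/(j + 1)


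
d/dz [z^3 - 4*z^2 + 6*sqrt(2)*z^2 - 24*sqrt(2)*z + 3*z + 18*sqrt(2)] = 3*z^2 - 8*z + 12*sqrt(2)*z - 24*sqrt(2) + 3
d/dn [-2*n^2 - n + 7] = -4*n - 1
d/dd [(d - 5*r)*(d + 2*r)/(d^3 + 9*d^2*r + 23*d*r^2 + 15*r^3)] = (-(d - 5*r)*(d + 2*r)*(3*d^2 + 18*d*r + 23*r^2) + (2*d - 3*r)*(d^3 + 9*d^2*r + 23*d*r^2 + 15*r^3))/(d^3 + 9*d^2*r + 23*d*r^2 + 15*r^3)^2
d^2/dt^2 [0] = 0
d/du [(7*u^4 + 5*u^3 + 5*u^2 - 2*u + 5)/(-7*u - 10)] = (-147*u^4 - 350*u^3 - 185*u^2 - 100*u + 55)/(49*u^2 + 140*u + 100)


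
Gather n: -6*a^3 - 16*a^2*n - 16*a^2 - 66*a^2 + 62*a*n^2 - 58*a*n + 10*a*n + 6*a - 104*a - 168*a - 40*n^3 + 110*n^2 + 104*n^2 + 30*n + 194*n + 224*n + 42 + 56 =-6*a^3 - 82*a^2 - 266*a - 40*n^3 + n^2*(62*a + 214) + n*(-16*a^2 - 48*a + 448) + 98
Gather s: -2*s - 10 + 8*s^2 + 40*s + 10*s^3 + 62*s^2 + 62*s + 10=10*s^3 + 70*s^2 + 100*s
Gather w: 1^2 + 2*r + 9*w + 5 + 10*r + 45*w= 12*r + 54*w + 6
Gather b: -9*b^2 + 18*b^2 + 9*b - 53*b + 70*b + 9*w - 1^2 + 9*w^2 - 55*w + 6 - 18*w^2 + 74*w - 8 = 9*b^2 + 26*b - 9*w^2 + 28*w - 3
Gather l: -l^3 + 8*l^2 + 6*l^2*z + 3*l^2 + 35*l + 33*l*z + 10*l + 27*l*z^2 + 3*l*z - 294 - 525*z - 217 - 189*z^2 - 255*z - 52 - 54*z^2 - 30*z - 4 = -l^3 + l^2*(6*z + 11) + l*(27*z^2 + 36*z + 45) - 243*z^2 - 810*z - 567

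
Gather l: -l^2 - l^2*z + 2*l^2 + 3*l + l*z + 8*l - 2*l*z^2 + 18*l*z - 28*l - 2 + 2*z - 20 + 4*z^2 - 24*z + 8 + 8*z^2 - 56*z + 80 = l^2*(1 - z) + l*(-2*z^2 + 19*z - 17) + 12*z^2 - 78*z + 66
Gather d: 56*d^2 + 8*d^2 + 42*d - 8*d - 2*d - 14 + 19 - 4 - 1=64*d^2 + 32*d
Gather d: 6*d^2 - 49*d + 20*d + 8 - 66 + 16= 6*d^2 - 29*d - 42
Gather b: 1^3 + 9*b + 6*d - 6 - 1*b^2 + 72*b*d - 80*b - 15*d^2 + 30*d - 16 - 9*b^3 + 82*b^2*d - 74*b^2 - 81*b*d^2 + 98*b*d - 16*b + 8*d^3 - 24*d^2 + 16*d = -9*b^3 + b^2*(82*d - 75) + b*(-81*d^2 + 170*d - 87) + 8*d^3 - 39*d^2 + 52*d - 21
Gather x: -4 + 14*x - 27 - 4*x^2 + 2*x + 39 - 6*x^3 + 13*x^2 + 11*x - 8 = -6*x^3 + 9*x^2 + 27*x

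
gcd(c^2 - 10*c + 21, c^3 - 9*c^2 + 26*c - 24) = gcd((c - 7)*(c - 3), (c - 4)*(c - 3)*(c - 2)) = c - 3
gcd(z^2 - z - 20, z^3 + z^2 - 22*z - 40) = z^2 - z - 20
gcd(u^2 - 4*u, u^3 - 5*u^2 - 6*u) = u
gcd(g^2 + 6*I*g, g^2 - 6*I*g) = g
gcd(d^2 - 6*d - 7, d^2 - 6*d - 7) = d^2 - 6*d - 7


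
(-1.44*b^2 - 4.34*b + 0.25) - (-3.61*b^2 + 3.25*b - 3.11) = 2.17*b^2 - 7.59*b + 3.36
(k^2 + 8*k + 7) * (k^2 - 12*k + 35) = k^4 - 4*k^3 - 54*k^2 + 196*k + 245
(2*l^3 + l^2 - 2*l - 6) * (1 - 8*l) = -16*l^4 - 6*l^3 + 17*l^2 + 46*l - 6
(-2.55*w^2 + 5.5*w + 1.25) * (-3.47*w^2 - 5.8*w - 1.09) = 8.8485*w^4 - 4.295*w^3 - 33.458*w^2 - 13.245*w - 1.3625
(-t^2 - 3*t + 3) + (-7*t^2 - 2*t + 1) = -8*t^2 - 5*t + 4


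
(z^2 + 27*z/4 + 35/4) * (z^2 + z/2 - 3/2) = z^4 + 29*z^3/4 + 85*z^2/8 - 23*z/4 - 105/8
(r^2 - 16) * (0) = 0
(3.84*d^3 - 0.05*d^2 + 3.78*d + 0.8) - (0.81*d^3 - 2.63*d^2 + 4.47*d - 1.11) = 3.03*d^3 + 2.58*d^2 - 0.69*d + 1.91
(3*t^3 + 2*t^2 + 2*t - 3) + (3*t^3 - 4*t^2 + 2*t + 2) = 6*t^3 - 2*t^2 + 4*t - 1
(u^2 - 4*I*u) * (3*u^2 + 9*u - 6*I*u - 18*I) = 3*u^4 + 9*u^3 - 18*I*u^3 - 24*u^2 - 54*I*u^2 - 72*u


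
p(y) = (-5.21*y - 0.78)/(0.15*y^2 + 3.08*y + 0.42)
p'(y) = (-5.21*y - 0.78)*(-0.3*y - 3.08)/(0.15*y^2 + 3.08*y + 0.42)^2 - 5.21/(0.15*y^2 + 3.08*y + 0.42)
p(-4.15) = -2.13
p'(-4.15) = 0.13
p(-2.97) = -1.98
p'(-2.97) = 0.12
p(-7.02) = -2.59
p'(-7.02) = 0.19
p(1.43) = -1.60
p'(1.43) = 0.08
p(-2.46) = -1.93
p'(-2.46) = 0.11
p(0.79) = -1.66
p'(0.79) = 0.10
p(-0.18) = -1.22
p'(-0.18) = 11.76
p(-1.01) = -1.77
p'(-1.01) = 0.12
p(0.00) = -1.86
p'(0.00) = 1.21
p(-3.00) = -1.99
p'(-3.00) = 0.12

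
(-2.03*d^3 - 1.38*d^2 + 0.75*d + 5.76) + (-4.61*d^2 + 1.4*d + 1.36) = -2.03*d^3 - 5.99*d^2 + 2.15*d + 7.12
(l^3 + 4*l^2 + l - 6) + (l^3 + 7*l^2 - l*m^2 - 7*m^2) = 2*l^3 + 11*l^2 - l*m^2 + l - 7*m^2 - 6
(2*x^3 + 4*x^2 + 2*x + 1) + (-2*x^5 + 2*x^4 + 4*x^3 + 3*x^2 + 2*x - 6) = -2*x^5 + 2*x^4 + 6*x^3 + 7*x^2 + 4*x - 5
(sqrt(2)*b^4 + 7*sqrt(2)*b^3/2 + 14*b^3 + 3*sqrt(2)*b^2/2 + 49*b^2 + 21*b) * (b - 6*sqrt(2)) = sqrt(2)*b^5 + 2*b^4 + 7*sqrt(2)*b^4/2 - 165*sqrt(2)*b^3/2 + 7*b^3 - 294*sqrt(2)*b^2 + 3*b^2 - 126*sqrt(2)*b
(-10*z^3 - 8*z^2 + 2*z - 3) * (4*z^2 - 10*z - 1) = -40*z^5 + 68*z^4 + 98*z^3 - 24*z^2 + 28*z + 3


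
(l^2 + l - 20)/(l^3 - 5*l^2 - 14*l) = (-l^2 - l + 20)/(l*(-l^2 + 5*l + 14))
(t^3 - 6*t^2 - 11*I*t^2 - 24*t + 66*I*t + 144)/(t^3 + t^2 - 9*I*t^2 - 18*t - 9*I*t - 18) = (t^2 + t*(-6 - 8*I) + 48*I)/(t^2 + t*(1 - 6*I) - 6*I)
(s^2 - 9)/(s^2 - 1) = (s^2 - 9)/(s^2 - 1)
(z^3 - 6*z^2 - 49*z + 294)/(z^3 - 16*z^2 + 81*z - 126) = (z + 7)/(z - 3)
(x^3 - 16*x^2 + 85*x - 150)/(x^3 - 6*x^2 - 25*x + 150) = (x - 5)/(x + 5)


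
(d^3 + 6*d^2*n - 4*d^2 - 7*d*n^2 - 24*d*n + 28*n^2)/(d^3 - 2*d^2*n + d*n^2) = (d^2 + 7*d*n - 4*d - 28*n)/(d*(d - n))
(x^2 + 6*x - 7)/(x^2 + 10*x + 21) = (x - 1)/(x + 3)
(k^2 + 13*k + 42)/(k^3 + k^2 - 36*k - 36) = (k + 7)/(k^2 - 5*k - 6)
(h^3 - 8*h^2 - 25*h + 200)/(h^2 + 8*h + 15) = (h^2 - 13*h + 40)/(h + 3)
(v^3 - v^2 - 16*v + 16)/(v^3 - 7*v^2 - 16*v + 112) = (v - 1)/(v - 7)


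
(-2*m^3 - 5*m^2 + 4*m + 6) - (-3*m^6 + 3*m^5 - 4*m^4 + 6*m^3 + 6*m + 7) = 3*m^6 - 3*m^5 + 4*m^4 - 8*m^3 - 5*m^2 - 2*m - 1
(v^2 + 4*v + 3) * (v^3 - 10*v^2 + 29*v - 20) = v^5 - 6*v^4 - 8*v^3 + 66*v^2 + 7*v - 60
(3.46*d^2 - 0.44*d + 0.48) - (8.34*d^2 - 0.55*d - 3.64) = -4.88*d^2 + 0.11*d + 4.12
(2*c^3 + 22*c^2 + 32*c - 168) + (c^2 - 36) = 2*c^3 + 23*c^2 + 32*c - 204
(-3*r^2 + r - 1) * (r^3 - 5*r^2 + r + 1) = -3*r^5 + 16*r^4 - 9*r^3 + 3*r^2 - 1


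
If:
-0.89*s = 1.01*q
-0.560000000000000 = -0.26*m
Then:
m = 2.15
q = -0.881188118811881*s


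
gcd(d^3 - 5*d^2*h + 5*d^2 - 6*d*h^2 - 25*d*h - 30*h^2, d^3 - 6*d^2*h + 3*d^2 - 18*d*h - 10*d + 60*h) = d^2 - 6*d*h + 5*d - 30*h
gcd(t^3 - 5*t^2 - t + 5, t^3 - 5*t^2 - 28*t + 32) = t - 1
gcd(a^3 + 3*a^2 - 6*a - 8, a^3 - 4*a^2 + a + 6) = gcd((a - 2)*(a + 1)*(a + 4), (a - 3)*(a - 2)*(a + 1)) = a^2 - a - 2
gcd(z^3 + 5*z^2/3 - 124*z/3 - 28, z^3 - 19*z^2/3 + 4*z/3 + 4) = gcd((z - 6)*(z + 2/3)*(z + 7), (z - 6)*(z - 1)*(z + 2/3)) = z^2 - 16*z/3 - 4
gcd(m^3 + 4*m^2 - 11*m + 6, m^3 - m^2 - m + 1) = m^2 - 2*m + 1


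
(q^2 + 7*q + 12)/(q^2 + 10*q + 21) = (q + 4)/(q + 7)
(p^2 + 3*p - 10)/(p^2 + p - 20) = (p - 2)/(p - 4)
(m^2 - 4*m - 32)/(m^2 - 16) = (m - 8)/(m - 4)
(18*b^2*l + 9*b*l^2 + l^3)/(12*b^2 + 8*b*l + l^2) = l*(3*b + l)/(2*b + l)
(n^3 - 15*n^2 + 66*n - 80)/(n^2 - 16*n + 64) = (n^2 - 7*n + 10)/(n - 8)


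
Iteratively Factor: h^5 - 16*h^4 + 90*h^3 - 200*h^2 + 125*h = (h - 1)*(h^4 - 15*h^3 + 75*h^2 - 125*h) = (h - 5)*(h - 1)*(h^3 - 10*h^2 + 25*h) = (h - 5)^2*(h - 1)*(h^2 - 5*h) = h*(h - 5)^2*(h - 1)*(h - 5)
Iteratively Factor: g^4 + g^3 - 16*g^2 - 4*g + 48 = (g - 2)*(g^3 + 3*g^2 - 10*g - 24) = (g - 2)*(g + 4)*(g^2 - g - 6) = (g - 2)*(g + 2)*(g + 4)*(g - 3)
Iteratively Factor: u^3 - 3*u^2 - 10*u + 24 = (u - 4)*(u^2 + u - 6) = (u - 4)*(u - 2)*(u + 3)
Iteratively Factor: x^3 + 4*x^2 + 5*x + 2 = (x + 2)*(x^2 + 2*x + 1) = (x + 1)*(x + 2)*(x + 1)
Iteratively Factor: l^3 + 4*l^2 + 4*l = (l)*(l^2 + 4*l + 4) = l*(l + 2)*(l + 2)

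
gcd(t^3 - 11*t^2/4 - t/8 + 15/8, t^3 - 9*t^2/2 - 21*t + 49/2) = t - 1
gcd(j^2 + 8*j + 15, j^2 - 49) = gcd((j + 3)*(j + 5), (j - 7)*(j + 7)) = 1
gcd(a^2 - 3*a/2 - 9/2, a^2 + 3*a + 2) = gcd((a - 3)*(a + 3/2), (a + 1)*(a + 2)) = 1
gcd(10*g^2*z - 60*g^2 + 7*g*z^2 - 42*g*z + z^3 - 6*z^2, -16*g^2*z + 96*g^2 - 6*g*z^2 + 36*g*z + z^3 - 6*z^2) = 2*g*z - 12*g + z^2 - 6*z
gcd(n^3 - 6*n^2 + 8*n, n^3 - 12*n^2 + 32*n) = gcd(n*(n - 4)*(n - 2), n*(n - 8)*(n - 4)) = n^2 - 4*n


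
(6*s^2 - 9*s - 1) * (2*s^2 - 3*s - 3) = 12*s^4 - 36*s^3 + 7*s^2 + 30*s + 3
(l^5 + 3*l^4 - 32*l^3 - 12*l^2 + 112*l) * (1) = l^5 + 3*l^4 - 32*l^3 - 12*l^2 + 112*l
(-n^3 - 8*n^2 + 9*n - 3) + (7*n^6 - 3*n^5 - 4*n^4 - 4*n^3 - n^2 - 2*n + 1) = 7*n^6 - 3*n^5 - 4*n^4 - 5*n^3 - 9*n^2 + 7*n - 2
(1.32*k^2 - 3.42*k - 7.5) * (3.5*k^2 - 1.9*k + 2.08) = 4.62*k^4 - 14.478*k^3 - 17.0064*k^2 + 7.1364*k - 15.6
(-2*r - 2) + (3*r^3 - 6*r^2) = 3*r^3 - 6*r^2 - 2*r - 2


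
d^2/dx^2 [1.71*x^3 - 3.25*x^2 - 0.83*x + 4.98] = 10.26*x - 6.5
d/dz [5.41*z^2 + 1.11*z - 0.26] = 10.82*z + 1.11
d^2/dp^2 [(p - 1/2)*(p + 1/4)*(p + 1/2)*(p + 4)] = 12*p^2 + 51*p/2 + 3/2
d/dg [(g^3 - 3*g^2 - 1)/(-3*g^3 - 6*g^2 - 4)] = 3*g*(-5*g^3 - 7*g + 4)/(9*g^6 + 36*g^5 + 36*g^4 + 24*g^3 + 48*g^2 + 16)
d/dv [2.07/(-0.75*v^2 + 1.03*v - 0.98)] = (3.105*v - 2.1321)/(0.75*v^2 - 1.03*v + 0.98)^2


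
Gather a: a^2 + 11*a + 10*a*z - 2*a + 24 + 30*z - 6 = a^2 + a*(10*z + 9) + 30*z + 18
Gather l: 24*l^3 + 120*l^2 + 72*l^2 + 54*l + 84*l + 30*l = 24*l^3 + 192*l^2 + 168*l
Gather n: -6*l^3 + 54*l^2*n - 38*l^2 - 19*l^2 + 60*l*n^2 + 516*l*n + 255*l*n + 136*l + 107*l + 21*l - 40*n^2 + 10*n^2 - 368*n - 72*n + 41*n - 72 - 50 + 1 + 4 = -6*l^3 - 57*l^2 + 264*l + n^2*(60*l - 30) + n*(54*l^2 + 771*l - 399) - 117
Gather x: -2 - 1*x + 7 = 5 - x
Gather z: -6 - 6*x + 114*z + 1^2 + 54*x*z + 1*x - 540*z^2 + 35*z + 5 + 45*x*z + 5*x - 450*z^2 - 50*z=-990*z^2 + z*(99*x + 99)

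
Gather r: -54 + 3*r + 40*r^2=40*r^2 + 3*r - 54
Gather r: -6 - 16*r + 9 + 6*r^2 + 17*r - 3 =6*r^2 + r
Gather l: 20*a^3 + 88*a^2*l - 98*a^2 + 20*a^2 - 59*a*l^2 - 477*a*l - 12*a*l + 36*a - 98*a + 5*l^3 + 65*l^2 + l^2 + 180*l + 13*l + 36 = 20*a^3 - 78*a^2 - 62*a + 5*l^3 + l^2*(66 - 59*a) + l*(88*a^2 - 489*a + 193) + 36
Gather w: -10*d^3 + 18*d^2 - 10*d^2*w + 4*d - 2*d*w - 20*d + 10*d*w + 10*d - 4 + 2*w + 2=-10*d^3 + 18*d^2 - 6*d + w*(-10*d^2 + 8*d + 2) - 2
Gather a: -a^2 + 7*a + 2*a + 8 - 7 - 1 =-a^2 + 9*a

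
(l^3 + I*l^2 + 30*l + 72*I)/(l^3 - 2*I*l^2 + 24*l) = (l + 3*I)/l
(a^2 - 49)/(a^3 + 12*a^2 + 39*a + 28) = (a - 7)/(a^2 + 5*a + 4)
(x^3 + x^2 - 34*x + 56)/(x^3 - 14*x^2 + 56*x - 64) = (x + 7)/(x - 8)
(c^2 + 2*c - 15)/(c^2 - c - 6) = (c + 5)/(c + 2)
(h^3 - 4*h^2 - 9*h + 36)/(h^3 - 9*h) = (h - 4)/h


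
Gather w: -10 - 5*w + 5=-5*w - 5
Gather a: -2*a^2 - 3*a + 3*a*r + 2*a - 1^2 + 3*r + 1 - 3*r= -2*a^2 + a*(3*r - 1)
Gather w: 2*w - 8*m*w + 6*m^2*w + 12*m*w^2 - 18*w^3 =12*m*w^2 - 18*w^3 + w*(6*m^2 - 8*m + 2)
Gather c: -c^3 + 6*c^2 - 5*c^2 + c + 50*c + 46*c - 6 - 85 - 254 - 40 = -c^3 + c^2 + 97*c - 385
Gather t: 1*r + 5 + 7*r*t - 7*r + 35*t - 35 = -6*r + t*(7*r + 35) - 30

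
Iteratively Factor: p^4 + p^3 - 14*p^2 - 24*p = (p + 2)*(p^3 - p^2 - 12*p) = p*(p + 2)*(p^2 - p - 12) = p*(p - 4)*(p + 2)*(p + 3)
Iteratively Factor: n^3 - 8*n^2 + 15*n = (n - 3)*(n^2 - 5*n) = n*(n - 3)*(n - 5)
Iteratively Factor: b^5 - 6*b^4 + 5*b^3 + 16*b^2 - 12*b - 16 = (b - 2)*(b^4 - 4*b^3 - 3*b^2 + 10*b + 8) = (b - 2)*(b + 1)*(b^3 - 5*b^2 + 2*b + 8) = (b - 2)*(b + 1)^2*(b^2 - 6*b + 8) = (b - 4)*(b - 2)*(b + 1)^2*(b - 2)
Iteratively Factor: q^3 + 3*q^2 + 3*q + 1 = (q + 1)*(q^2 + 2*q + 1) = (q + 1)^2*(q + 1)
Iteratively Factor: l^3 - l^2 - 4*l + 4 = (l - 1)*(l^2 - 4) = (l - 1)*(l + 2)*(l - 2)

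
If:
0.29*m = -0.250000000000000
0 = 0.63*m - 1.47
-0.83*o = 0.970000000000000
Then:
No Solution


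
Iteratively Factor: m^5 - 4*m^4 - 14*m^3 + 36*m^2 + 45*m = (m + 1)*(m^4 - 5*m^3 - 9*m^2 + 45*m) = (m + 1)*(m + 3)*(m^3 - 8*m^2 + 15*m) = m*(m + 1)*(m + 3)*(m^2 - 8*m + 15) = m*(m - 3)*(m + 1)*(m + 3)*(m - 5)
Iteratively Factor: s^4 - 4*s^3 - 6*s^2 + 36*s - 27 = (s - 1)*(s^3 - 3*s^2 - 9*s + 27) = (s - 3)*(s - 1)*(s^2 - 9) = (s - 3)*(s - 1)*(s + 3)*(s - 3)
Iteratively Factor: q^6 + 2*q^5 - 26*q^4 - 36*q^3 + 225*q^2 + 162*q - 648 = (q + 4)*(q^5 - 2*q^4 - 18*q^3 + 36*q^2 + 81*q - 162) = (q - 3)*(q + 4)*(q^4 + q^3 - 15*q^2 - 9*q + 54) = (q - 3)^2*(q + 4)*(q^3 + 4*q^2 - 3*q - 18) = (q - 3)^2*(q + 3)*(q + 4)*(q^2 + q - 6) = (q - 3)^2*(q + 3)^2*(q + 4)*(q - 2)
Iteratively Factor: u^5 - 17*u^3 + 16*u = (u + 4)*(u^4 - 4*u^3 - u^2 + 4*u) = (u - 1)*(u + 4)*(u^3 - 3*u^2 - 4*u) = u*(u - 1)*(u + 4)*(u^2 - 3*u - 4) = u*(u - 4)*(u - 1)*(u + 4)*(u + 1)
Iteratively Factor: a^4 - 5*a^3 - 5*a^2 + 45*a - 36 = (a + 3)*(a^3 - 8*a^2 + 19*a - 12) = (a - 3)*(a + 3)*(a^2 - 5*a + 4) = (a - 3)*(a - 1)*(a + 3)*(a - 4)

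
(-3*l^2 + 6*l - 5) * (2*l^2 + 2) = -6*l^4 + 12*l^3 - 16*l^2 + 12*l - 10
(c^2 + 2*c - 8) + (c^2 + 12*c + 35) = 2*c^2 + 14*c + 27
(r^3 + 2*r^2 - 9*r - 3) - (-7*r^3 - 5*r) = 8*r^3 + 2*r^2 - 4*r - 3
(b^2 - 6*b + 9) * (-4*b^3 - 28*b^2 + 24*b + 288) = -4*b^5 - 4*b^4 + 156*b^3 - 108*b^2 - 1512*b + 2592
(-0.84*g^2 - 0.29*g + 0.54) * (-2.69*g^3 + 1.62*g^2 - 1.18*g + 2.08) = 2.2596*g^5 - 0.5807*g^4 - 0.9312*g^3 - 0.5302*g^2 - 1.2404*g + 1.1232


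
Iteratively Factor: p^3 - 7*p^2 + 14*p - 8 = (p - 4)*(p^2 - 3*p + 2) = (p - 4)*(p - 1)*(p - 2)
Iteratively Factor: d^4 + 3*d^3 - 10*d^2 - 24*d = (d + 2)*(d^3 + d^2 - 12*d) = d*(d + 2)*(d^2 + d - 12) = d*(d + 2)*(d + 4)*(d - 3)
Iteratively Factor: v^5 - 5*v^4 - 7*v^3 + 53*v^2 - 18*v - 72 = (v - 3)*(v^4 - 2*v^3 - 13*v^2 + 14*v + 24) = (v - 3)*(v - 2)*(v^3 - 13*v - 12) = (v - 3)*(v - 2)*(v + 1)*(v^2 - v - 12) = (v - 3)*(v - 2)*(v + 1)*(v + 3)*(v - 4)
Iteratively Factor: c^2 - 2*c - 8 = (c - 4)*(c + 2)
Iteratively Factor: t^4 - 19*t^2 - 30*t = (t - 5)*(t^3 + 5*t^2 + 6*t) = (t - 5)*(t + 2)*(t^2 + 3*t) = (t - 5)*(t + 2)*(t + 3)*(t)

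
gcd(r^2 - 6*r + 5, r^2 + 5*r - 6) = r - 1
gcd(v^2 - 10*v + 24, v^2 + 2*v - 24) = v - 4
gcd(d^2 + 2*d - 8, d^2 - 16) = d + 4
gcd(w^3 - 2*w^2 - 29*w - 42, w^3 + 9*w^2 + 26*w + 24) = w^2 + 5*w + 6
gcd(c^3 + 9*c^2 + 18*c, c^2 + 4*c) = c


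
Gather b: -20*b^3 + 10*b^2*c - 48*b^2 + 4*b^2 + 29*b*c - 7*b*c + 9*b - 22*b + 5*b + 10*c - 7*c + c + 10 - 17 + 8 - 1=-20*b^3 + b^2*(10*c - 44) + b*(22*c - 8) + 4*c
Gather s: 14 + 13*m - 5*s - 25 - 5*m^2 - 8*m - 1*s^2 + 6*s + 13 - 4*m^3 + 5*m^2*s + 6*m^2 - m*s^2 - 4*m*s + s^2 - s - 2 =-4*m^3 + m^2 - m*s^2 + 5*m + s*(5*m^2 - 4*m)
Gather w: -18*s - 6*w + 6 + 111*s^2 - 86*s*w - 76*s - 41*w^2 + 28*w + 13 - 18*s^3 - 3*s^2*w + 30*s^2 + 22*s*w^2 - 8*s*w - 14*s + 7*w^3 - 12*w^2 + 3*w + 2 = -18*s^3 + 141*s^2 - 108*s + 7*w^3 + w^2*(22*s - 53) + w*(-3*s^2 - 94*s + 25) + 21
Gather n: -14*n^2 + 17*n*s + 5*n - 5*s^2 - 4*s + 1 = -14*n^2 + n*(17*s + 5) - 5*s^2 - 4*s + 1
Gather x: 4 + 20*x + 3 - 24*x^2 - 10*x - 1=-24*x^2 + 10*x + 6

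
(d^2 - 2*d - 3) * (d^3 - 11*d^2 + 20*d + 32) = d^5 - 13*d^4 + 39*d^3 + 25*d^2 - 124*d - 96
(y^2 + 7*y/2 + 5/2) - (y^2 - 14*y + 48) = 35*y/2 - 91/2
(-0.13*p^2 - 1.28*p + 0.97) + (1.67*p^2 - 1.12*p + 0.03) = 1.54*p^2 - 2.4*p + 1.0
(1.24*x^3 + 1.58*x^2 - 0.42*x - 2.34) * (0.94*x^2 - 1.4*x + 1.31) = 1.1656*x^5 - 0.2508*x^4 - 0.9824*x^3 + 0.4582*x^2 + 2.7258*x - 3.0654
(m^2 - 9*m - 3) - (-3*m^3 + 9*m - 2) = 3*m^3 + m^2 - 18*m - 1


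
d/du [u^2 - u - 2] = 2*u - 1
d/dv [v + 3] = 1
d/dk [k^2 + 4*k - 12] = 2*k + 4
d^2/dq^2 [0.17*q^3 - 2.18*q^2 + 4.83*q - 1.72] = 1.02*q - 4.36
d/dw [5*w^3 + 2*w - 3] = 15*w^2 + 2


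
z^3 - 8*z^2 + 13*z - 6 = (z - 6)*(z - 1)^2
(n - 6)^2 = n^2 - 12*n + 36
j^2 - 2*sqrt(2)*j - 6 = (j - 3*sqrt(2))*(j + sqrt(2))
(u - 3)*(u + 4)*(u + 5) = u^3 + 6*u^2 - 7*u - 60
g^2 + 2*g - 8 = (g - 2)*(g + 4)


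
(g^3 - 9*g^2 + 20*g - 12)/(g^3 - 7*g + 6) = (g - 6)/(g + 3)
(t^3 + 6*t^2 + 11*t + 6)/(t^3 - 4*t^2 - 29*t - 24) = (t + 2)/(t - 8)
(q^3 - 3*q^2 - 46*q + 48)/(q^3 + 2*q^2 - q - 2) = (q^2 - 2*q - 48)/(q^2 + 3*q + 2)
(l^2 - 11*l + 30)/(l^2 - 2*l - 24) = (l - 5)/(l + 4)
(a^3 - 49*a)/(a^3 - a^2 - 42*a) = (a + 7)/(a + 6)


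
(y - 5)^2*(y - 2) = y^3 - 12*y^2 + 45*y - 50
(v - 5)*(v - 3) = v^2 - 8*v + 15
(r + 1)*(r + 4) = r^2 + 5*r + 4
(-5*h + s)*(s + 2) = -5*h*s - 10*h + s^2 + 2*s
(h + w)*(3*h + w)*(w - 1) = 3*h^2*w - 3*h^2 + 4*h*w^2 - 4*h*w + w^3 - w^2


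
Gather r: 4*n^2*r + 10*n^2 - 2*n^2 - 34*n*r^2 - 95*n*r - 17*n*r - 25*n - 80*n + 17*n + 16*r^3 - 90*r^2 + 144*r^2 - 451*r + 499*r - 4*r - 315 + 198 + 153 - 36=8*n^2 - 88*n + 16*r^3 + r^2*(54 - 34*n) + r*(4*n^2 - 112*n + 44)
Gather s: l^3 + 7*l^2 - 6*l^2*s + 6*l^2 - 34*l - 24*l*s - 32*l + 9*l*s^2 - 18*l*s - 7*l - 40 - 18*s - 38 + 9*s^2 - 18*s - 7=l^3 + 13*l^2 - 73*l + s^2*(9*l + 9) + s*(-6*l^2 - 42*l - 36) - 85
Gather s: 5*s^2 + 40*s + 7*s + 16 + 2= 5*s^2 + 47*s + 18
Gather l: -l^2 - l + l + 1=1 - l^2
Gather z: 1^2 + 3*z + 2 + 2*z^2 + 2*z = 2*z^2 + 5*z + 3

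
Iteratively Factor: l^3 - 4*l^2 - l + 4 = (l + 1)*(l^2 - 5*l + 4) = (l - 1)*(l + 1)*(l - 4)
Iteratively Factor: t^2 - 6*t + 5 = (t - 5)*(t - 1)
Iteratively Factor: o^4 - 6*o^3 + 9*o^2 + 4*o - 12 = (o - 3)*(o^3 - 3*o^2 + 4) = (o - 3)*(o - 2)*(o^2 - o - 2) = (o - 3)*(o - 2)^2*(o + 1)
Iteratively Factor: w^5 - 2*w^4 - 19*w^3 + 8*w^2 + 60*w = (w - 2)*(w^4 - 19*w^2 - 30*w) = (w - 2)*(w + 3)*(w^3 - 3*w^2 - 10*w) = (w - 2)*(w + 2)*(w + 3)*(w^2 - 5*w) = (w - 5)*(w - 2)*(w + 2)*(w + 3)*(w)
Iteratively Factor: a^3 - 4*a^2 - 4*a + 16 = (a - 2)*(a^2 - 2*a - 8) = (a - 4)*(a - 2)*(a + 2)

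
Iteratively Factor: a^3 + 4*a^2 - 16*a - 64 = (a + 4)*(a^2 - 16) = (a - 4)*(a + 4)*(a + 4)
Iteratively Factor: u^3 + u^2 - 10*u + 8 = (u - 1)*(u^2 + 2*u - 8) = (u - 1)*(u + 4)*(u - 2)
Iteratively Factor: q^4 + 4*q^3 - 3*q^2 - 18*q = (q + 3)*(q^3 + q^2 - 6*q) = q*(q + 3)*(q^2 + q - 6) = q*(q + 3)^2*(q - 2)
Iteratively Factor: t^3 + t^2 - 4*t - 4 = (t + 2)*(t^2 - t - 2) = (t - 2)*(t + 2)*(t + 1)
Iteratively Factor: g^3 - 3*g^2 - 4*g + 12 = (g - 3)*(g^2 - 4) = (g - 3)*(g - 2)*(g + 2)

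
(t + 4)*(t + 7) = t^2 + 11*t + 28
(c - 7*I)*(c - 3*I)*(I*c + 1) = I*c^3 + 11*c^2 - 31*I*c - 21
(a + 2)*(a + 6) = a^2 + 8*a + 12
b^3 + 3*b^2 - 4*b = b*(b - 1)*(b + 4)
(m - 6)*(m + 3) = m^2 - 3*m - 18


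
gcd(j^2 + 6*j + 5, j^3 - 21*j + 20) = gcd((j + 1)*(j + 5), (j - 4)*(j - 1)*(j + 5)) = j + 5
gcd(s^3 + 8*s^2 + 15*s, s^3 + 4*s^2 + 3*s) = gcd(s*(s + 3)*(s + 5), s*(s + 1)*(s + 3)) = s^2 + 3*s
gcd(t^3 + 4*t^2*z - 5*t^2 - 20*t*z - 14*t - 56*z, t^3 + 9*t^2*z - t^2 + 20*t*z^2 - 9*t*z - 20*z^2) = t + 4*z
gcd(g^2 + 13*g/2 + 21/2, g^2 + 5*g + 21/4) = g + 7/2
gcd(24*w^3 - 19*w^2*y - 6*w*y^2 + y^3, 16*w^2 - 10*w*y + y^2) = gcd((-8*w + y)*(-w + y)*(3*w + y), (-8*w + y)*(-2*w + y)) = -8*w + y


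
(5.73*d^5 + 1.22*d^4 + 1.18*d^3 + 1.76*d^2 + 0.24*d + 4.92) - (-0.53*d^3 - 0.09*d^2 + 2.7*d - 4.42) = 5.73*d^5 + 1.22*d^4 + 1.71*d^3 + 1.85*d^2 - 2.46*d + 9.34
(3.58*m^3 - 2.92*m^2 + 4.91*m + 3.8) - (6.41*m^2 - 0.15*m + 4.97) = 3.58*m^3 - 9.33*m^2 + 5.06*m - 1.17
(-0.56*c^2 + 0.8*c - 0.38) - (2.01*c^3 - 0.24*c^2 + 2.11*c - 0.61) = -2.01*c^3 - 0.32*c^2 - 1.31*c + 0.23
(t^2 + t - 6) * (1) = t^2 + t - 6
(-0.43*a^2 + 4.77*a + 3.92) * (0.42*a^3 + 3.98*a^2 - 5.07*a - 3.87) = -0.1806*a^5 + 0.292*a^4 + 22.8111*a^3 - 6.9182*a^2 - 38.3343*a - 15.1704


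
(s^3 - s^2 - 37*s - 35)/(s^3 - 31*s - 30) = (s - 7)/(s - 6)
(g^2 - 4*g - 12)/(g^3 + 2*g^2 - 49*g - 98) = (g - 6)/(g^2 - 49)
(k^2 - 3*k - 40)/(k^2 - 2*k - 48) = (k + 5)/(k + 6)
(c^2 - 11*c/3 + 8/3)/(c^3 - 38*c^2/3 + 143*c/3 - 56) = (c - 1)/(c^2 - 10*c + 21)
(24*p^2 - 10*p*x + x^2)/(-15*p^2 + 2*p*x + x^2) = (24*p^2 - 10*p*x + x^2)/(-15*p^2 + 2*p*x + x^2)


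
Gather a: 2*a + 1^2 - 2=2*a - 1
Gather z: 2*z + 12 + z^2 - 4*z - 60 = z^2 - 2*z - 48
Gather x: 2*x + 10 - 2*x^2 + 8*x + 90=-2*x^2 + 10*x + 100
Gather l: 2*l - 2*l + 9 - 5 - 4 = 0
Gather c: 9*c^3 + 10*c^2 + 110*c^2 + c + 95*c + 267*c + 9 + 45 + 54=9*c^3 + 120*c^2 + 363*c + 108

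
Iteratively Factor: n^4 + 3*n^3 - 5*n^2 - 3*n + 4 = (n + 4)*(n^3 - n^2 - n + 1) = (n + 1)*(n + 4)*(n^2 - 2*n + 1) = (n - 1)*(n + 1)*(n + 4)*(n - 1)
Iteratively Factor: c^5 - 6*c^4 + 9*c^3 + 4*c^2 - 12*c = (c)*(c^4 - 6*c^3 + 9*c^2 + 4*c - 12) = c*(c + 1)*(c^3 - 7*c^2 + 16*c - 12) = c*(c - 2)*(c + 1)*(c^2 - 5*c + 6) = c*(c - 2)^2*(c + 1)*(c - 3)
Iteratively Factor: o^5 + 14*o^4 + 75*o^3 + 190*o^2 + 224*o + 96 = (o + 1)*(o^4 + 13*o^3 + 62*o^2 + 128*o + 96) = (o + 1)*(o + 4)*(o^3 + 9*o^2 + 26*o + 24) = (o + 1)*(o + 2)*(o + 4)*(o^2 + 7*o + 12) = (o + 1)*(o + 2)*(o + 4)^2*(o + 3)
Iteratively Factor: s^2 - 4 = (s - 2)*(s + 2)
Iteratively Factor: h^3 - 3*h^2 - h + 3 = (h + 1)*(h^2 - 4*h + 3) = (h - 3)*(h + 1)*(h - 1)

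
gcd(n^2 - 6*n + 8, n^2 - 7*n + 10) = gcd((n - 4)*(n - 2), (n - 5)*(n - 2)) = n - 2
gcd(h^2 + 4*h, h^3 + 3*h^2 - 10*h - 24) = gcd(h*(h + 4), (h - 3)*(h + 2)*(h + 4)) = h + 4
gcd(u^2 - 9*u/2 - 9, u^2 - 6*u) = u - 6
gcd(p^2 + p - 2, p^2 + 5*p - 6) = p - 1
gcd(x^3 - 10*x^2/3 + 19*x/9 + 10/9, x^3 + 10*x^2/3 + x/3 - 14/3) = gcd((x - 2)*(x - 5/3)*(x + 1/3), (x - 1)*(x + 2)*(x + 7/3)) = 1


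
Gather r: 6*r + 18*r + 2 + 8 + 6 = 24*r + 16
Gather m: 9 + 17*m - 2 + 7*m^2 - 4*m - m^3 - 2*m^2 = -m^3 + 5*m^2 + 13*m + 7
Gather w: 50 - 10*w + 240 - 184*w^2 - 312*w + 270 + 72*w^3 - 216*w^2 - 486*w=72*w^3 - 400*w^2 - 808*w + 560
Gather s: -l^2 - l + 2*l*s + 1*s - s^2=-l^2 - l - s^2 + s*(2*l + 1)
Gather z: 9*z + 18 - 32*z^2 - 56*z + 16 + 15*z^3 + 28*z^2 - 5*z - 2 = 15*z^3 - 4*z^2 - 52*z + 32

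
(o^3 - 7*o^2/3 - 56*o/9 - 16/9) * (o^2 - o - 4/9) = o^5 - 10*o^4/3 - 13*o^3/3 + 148*o^2/27 + 368*o/81 + 64/81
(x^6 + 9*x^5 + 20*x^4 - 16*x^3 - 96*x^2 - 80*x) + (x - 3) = x^6 + 9*x^5 + 20*x^4 - 16*x^3 - 96*x^2 - 79*x - 3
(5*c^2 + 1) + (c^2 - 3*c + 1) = 6*c^2 - 3*c + 2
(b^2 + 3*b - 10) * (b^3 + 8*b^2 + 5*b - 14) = b^5 + 11*b^4 + 19*b^3 - 79*b^2 - 92*b + 140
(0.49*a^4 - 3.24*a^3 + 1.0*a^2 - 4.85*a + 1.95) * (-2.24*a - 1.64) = -1.0976*a^5 + 6.454*a^4 + 3.0736*a^3 + 9.224*a^2 + 3.586*a - 3.198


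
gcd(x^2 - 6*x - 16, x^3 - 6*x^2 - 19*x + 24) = x - 8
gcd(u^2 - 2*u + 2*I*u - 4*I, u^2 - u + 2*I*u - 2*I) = u + 2*I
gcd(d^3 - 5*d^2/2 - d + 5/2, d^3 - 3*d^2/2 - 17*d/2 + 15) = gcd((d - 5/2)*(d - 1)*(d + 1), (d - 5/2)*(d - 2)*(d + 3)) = d - 5/2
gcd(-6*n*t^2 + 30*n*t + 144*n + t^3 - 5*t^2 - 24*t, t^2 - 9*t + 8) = t - 8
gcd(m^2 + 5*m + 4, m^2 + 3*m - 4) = m + 4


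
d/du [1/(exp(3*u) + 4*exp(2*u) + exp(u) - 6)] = (-3*exp(2*u) - 8*exp(u) - 1)*exp(u)/(exp(3*u) + 4*exp(2*u) + exp(u) - 6)^2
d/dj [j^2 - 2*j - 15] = 2*j - 2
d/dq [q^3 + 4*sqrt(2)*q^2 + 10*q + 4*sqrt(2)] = 3*q^2 + 8*sqrt(2)*q + 10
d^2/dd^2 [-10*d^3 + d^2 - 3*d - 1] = 2 - 60*d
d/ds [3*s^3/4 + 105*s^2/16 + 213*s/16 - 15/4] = 9*s^2/4 + 105*s/8 + 213/16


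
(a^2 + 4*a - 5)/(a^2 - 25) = (a - 1)/(a - 5)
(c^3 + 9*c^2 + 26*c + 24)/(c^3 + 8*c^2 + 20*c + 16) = (c + 3)/(c + 2)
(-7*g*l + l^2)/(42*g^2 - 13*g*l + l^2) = -l/(6*g - l)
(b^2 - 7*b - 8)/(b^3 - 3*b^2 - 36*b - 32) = 1/(b + 4)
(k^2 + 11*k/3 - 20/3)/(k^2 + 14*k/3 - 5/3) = (3*k - 4)/(3*k - 1)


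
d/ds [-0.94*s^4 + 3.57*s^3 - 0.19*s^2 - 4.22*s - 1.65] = -3.76*s^3 + 10.71*s^2 - 0.38*s - 4.22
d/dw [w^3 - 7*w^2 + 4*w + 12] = 3*w^2 - 14*w + 4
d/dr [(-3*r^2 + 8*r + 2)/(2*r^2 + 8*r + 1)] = 2*(-20*r^2 - 7*r - 4)/(4*r^4 + 32*r^3 + 68*r^2 + 16*r + 1)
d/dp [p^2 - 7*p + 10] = 2*p - 7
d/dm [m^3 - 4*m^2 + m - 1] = 3*m^2 - 8*m + 1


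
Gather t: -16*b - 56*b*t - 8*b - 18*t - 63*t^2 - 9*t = -24*b - 63*t^2 + t*(-56*b - 27)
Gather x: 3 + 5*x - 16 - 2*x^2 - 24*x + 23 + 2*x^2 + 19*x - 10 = 0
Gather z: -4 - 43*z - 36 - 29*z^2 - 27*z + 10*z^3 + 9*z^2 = 10*z^3 - 20*z^2 - 70*z - 40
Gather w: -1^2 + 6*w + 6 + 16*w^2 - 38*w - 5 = 16*w^2 - 32*w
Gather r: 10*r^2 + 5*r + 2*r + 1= 10*r^2 + 7*r + 1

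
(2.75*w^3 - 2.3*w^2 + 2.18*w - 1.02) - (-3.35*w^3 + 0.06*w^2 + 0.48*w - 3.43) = 6.1*w^3 - 2.36*w^2 + 1.7*w + 2.41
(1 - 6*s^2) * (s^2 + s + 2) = -6*s^4 - 6*s^3 - 11*s^2 + s + 2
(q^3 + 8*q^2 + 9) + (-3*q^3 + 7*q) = -2*q^3 + 8*q^2 + 7*q + 9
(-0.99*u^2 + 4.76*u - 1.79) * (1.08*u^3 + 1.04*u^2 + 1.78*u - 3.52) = -1.0692*u^5 + 4.1112*u^4 + 1.255*u^3 + 10.096*u^2 - 19.9414*u + 6.3008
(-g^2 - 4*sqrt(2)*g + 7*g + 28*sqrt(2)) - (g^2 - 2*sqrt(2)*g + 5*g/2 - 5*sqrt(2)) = -2*g^2 - 2*sqrt(2)*g + 9*g/2 + 33*sqrt(2)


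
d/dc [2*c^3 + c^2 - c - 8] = 6*c^2 + 2*c - 1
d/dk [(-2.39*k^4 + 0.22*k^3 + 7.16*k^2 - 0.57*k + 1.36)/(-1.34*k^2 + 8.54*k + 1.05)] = (6.4052*k^5 - 61.5266*k^4 - 6.2804*k^3 + 61.0756*k^2 + 18.6808*k - 12.2129)/(1.7956*k^4 - 22.8872*k^3 + 70.1176*k^2 + 17.934*k + 1.1025)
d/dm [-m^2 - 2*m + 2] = -2*m - 2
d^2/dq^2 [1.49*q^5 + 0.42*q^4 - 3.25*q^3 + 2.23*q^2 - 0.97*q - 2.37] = 29.8*q^3 + 5.04*q^2 - 19.5*q + 4.46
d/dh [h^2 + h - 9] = 2*h + 1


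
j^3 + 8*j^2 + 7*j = j*(j + 1)*(j + 7)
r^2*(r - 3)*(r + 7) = r^4 + 4*r^3 - 21*r^2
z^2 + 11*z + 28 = (z + 4)*(z + 7)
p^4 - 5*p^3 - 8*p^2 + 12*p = p*(p - 6)*(p - 1)*(p + 2)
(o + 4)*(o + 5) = o^2 + 9*o + 20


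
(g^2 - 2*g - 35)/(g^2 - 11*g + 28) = (g + 5)/(g - 4)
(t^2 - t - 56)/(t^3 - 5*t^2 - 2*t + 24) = (t^2 - t - 56)/(t^3 - 5*t^2 - 2*t + 24)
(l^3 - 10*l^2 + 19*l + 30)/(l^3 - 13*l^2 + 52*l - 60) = (l + 1)/(l - 2)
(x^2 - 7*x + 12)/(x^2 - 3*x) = (x - 4)/x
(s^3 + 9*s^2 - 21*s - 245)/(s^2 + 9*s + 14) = (s^2 + 2*s - 35)/(s + 2)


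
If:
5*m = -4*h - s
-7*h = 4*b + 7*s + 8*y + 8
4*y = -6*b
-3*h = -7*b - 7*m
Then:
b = -2*y/3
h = 2/9 - y/2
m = 19*y/42 + 2/21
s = -11*y/42 - 86/63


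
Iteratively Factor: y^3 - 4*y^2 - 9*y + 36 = (y - 4)*(y^2 - 9) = (y - 4)*(y - 3)*(y + 3)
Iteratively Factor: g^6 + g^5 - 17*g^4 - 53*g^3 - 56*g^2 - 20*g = (g + 2)*(g^5 - g^4 - 15*g^3 - 23*g^2 - 10*g) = (g + 1)*(g + 2)*(g^4 - 2*g^3 - 13*g^2 - 10*g) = (g - 5)*(g + 1)*(g + 2)*(g^3 + 3*g^2 + 2*g) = (g - 5)*(g + 1)^2*(g + 2)*(g^2 + 2*g) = (g - 5)*(g + 1)^2*(g + 2)^2*(g)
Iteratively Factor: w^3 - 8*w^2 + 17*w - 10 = (w - 2)*(w^2 - 6*w + 5) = (w - 5)*(w - 2)*(w - 1)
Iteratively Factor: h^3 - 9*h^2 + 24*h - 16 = (h - 4)*(h^2 - 5*h + 4) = (h - 4)^2*(h - 1)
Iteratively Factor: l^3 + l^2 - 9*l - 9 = (l + 3)*(l^2 - 2*l - 3) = (l - 3)*(l + 3)*(l + 1)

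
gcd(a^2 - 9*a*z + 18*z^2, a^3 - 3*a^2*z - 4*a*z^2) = 1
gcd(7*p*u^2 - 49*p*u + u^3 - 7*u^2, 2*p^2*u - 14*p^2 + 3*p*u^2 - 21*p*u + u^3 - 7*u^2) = u - 7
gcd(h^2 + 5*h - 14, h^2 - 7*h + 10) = h - 2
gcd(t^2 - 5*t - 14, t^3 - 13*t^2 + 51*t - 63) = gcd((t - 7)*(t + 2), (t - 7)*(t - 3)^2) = t - 7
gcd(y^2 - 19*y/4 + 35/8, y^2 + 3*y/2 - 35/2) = y - 7/2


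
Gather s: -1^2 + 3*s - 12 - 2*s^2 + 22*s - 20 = -2*s^2 + 25*s - 33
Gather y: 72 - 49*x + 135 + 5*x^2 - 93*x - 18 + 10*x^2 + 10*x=15*x^2 - 132*x + 189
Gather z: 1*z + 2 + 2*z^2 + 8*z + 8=2*z^2 + 9*z + 10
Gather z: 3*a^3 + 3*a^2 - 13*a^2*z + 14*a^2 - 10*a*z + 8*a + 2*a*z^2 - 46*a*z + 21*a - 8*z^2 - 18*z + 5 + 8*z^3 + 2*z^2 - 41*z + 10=3*a^3 + 17*a^2 + 29*a + 8*z^3 + z^2*(2*a - 6) + z*(-13*a^2 - 56*a - 59) + 15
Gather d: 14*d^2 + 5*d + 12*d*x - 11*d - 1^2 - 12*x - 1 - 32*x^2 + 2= 14*d^2 + d*(12*x - 6) - 32*x^2 - 12*x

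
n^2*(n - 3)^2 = n^4 - 6*n^3 + 9*n^2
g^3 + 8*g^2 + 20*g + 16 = (g + 2)^2*(g + 4)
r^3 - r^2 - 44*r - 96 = (r - 8)*(r + 3)*(r + 4)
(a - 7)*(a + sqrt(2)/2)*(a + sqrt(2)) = a^3 - 7*a^2 + 3*sqrt(2)*a^2/2 - 21*sqrt(2)*a/2 + a - 7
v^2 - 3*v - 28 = (v - 7)*(v + 4)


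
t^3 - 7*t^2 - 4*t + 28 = (t - 7)*(t - 2)*(t + 2)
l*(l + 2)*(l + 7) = l^3 + 9*l^2 + 14*l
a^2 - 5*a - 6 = (a - 6)*(a + 1)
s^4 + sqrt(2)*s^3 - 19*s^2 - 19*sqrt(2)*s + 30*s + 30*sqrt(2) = (s - 3)*(s - 2)*(s + 5)*(s + sqrt(2))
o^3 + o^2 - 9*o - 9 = (o - 3)*(o + 1)*(o + 3)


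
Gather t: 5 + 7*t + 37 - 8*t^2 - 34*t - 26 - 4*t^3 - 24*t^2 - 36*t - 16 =-4*t^3 - 32*t^2 - 63*t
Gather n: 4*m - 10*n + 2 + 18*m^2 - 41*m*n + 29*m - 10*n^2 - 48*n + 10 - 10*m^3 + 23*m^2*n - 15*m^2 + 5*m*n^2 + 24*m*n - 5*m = -10*m^3 + 3*m^2 + 28*m + n^2*(5*m - 10) + n*(23*m^2 - 17*m - 58) + 12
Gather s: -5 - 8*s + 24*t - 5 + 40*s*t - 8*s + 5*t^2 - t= s*(40*t - 16) + 5*t^2 + 23*t - 10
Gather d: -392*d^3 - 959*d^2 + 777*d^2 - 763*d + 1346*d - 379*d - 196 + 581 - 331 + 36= -392*d^3 - 182*d^2 + 204*d + 90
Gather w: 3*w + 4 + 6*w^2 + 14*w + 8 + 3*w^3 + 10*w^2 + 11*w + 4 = 3*w^3 + 16*w^2 + 28*w + 16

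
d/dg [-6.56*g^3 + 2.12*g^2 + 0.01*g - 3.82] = -19.68*g^2 + 4.24*g + 0.01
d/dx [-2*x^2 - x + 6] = -4*x - 1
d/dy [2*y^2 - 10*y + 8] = 4*y - 10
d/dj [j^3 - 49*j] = 3*j^2 - 49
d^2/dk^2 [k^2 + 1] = 2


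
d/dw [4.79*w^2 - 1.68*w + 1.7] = 9.58*w - 1.68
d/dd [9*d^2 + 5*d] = 18*d + 5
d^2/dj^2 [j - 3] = 0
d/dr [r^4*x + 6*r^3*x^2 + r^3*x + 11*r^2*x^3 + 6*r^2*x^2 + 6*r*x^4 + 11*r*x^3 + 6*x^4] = x*(4*r^3 + 18*r^2*x + 3*r^2 + 22*r*x^2 + 12*r*x + 6*x^3 + 11*x^2)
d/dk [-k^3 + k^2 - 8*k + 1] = -3*k^2 + 2*k - 8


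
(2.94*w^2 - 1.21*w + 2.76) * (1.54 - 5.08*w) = -14.9352*w^3 + 10.6744*w^2 - 15.8842*w + 4.2504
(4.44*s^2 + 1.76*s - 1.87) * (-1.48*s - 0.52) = -6.5712*s^3 - 4.9136*s^2 + 1.8524*s + 0.9724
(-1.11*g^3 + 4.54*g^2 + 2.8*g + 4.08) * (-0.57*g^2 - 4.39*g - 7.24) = 0.6327*g^5 + 2.2851*g^4 - 13.4902*g^3 - 47.4872*g^2 - 38.1832*g - 29.5392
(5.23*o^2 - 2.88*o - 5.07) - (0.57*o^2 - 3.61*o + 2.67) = 4.66*o^2 + 0.73*o - 7.74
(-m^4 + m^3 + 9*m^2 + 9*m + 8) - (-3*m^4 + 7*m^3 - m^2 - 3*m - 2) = 2*m^4 - 6*m^3 + 10*m^2 + 12*m + 10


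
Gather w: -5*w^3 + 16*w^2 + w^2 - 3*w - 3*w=-5*w^3 + 17*w^2 - 6*w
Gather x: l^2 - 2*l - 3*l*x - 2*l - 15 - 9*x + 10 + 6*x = l^2 - 4*l + x*(-3*l - 3) - 5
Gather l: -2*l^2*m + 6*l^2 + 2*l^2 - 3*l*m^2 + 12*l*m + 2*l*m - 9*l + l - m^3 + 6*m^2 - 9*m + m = l^2*(8 - 2*m) + l*(-3*m^2 + 14*m - 8) - m^3 + 6*m^2 - 8*m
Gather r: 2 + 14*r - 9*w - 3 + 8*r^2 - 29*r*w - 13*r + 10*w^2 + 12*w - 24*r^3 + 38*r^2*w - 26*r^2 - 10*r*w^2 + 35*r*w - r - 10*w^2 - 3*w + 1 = -24*r^3 + r^2*(38*w - 18) + r*(-10*w^2 + 6*w)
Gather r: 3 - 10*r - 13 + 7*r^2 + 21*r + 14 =7*r^2 + 11*r + 4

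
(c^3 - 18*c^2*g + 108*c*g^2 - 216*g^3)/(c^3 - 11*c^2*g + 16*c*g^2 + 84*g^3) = (c^2 - 12*c*g + 36*g^2)/(c^2 - 5*c*g - 14*g^2)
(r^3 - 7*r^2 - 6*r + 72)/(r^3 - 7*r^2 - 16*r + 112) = (r^2 - 3*r - 18)/(r^2 - 3*r - 28)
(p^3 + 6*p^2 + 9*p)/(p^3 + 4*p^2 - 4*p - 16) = p*(p^2 + 6*p + 9)/(p^3 + 4*p^2 - 4*p - 16)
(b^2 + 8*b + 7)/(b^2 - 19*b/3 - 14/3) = 3*(b^2 + 8*b + 7)/(3*b^2 - 19*b - 14)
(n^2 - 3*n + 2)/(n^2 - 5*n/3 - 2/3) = 3*(n - 1)/(3*n + 1)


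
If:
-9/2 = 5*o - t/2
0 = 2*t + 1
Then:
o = -19/20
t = -1/2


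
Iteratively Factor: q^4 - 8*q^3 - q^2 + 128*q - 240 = (q - 3)*(q^3 - 5*q^2 - 16*q + 80) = (q - 3)*(q + 4)*(q^2 - 9*q + 20) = (q - 4)*(q - 3)*(q + 4)*(q - 5)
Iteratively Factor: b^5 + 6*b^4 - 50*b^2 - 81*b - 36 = (b + 3)*(b^4 + 3*b^3 - 9*b^2 - 23*b - 12) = (b - 3)*(b + 3)*(b^3 + 6*b^2 + 9*b + 4) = (b - 3)*(b + 1)*(b + 3)*(b^2 + 5*b + 4) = (b - 3)*(b + 1)*(b + 3)*(b + 4)*(b + 1)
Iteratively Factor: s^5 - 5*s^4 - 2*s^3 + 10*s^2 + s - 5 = (s - 1)*(s^4 - 4*s^3 - 6*s^2 + 4*s + 5) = (s - 1)*(s + 1)*(s^3 - 5*s^2 - s + 5) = (s - 5)*(s - 1)*(s + 1)*(s^2 - 1) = (s - 5)*(s - 1)^2*(s + 1)*(s + 1)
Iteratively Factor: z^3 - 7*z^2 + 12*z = (z - 4)*(z^2 - 3*z) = (z - 4)*(z - 3)*(z)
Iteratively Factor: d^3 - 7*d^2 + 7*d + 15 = (d + 1)*(d^2 - 8*d + 15) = (d - 3)*(d + 1)*(d - 5)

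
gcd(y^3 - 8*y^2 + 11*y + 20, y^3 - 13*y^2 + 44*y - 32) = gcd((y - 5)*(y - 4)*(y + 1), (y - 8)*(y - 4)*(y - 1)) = y - 4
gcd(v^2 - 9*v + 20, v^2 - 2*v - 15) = v - 5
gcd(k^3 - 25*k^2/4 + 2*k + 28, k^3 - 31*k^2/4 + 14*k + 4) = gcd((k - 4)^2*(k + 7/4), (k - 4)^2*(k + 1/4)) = k^2 - 8*k + 16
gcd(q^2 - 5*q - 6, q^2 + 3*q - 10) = 1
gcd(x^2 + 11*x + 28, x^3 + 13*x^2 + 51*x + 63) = x + 7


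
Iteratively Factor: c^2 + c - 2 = (c + 2)*(c - 1)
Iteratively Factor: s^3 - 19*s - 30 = (s + 2)*(s^2 - 2*s - 15) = (s - 5)*(s + 2)*(s + 3)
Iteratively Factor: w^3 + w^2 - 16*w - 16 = (w + 4)*(w^2 - 3*w - 4) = (w - 4)*(w + 4)*(w + 1)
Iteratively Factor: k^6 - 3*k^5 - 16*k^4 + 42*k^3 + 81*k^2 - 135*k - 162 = (k - 3)*(k^5 - 16*k^3 - 6*k^2 + 63*k + 54) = (k - 3)^2*(k^4 + 3*k^3 - 7*k^2 - 27*k - 18) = (k - 3)^2*(k + 3)*(k^3 - 7*k - 6) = (k - 3)^2*(k + 2)*(k + 3)*(k^2 - 2*k - 3) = (k - 3)^2*(k + 1)*(k + 2)*(k + 3)*(k - 3)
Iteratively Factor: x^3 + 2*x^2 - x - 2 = (x - 1)*(x^2 + 3*x + 2) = (x - 1)*(x + 2)*(x + 1)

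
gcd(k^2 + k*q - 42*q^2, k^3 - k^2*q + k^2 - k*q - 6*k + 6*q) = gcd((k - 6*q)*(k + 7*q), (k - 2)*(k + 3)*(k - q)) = 1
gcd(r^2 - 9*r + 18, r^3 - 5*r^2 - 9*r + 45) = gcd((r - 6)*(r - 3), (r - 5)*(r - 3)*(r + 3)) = r - 3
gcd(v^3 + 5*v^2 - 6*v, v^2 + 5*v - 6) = v^2 + 5*v - 6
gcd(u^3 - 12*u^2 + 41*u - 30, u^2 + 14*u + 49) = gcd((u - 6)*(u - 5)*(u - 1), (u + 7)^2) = 1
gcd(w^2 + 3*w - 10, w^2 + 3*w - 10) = w^2 + 3*w - 10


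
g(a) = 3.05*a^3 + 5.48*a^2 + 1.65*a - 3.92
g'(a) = 9.15*a^2 + 10.96*a + 1.65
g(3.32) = 173.57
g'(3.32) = 138.89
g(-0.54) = -3.69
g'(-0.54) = -1.60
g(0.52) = -1.15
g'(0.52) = 9.82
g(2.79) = 109.58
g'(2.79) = 103.45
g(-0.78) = -3.32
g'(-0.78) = -1.33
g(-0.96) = -3.15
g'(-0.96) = -0.44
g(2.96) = 128.08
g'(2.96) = 114.26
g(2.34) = 69.03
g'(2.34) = 77.40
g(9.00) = 2678.26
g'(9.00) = 841.44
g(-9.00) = -1798.34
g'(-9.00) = 644.16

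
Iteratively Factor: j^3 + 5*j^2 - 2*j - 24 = (j + 3)*(j^2 + 2*j - 8) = (j - 2)*(j + 3)*(j + 4)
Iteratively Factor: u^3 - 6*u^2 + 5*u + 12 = (u - 3)*(u^2 - 3*u - 4) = (u - 3)*(u + 1)*(u - 4)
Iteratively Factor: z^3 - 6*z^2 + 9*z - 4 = (z - 1)*(z^2 - 5*z + 4) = (z - 4)*(z - 1)*(z - 1)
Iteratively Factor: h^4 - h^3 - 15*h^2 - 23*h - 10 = (h + 1)*(h^3 - 2*h^2 - 13*h - 10) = (h + 1)^2*(h^2 - 3*h - 10) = (h + 1)^2*(h + 2)*(h - 5)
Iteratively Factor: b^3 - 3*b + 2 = (b + 2)*(b^2 - 2*b + 1) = (b - 1)*(b + 2)*(b - 1)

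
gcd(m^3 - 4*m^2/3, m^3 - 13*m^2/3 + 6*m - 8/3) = m - 4/3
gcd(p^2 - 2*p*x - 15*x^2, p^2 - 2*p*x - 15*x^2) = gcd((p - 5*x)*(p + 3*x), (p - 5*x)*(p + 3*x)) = -p^2 + 2*p*x + 15*x^2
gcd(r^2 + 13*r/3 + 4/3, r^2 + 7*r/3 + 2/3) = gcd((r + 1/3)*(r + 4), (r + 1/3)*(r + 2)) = r + 1/3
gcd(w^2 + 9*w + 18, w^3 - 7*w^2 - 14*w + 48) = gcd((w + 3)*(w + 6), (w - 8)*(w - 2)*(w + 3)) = w + 3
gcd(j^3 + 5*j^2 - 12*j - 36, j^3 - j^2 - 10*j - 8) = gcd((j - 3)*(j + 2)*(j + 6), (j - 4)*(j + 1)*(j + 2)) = j + 2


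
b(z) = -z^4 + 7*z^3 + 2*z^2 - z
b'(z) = -4*z^3 + 21*z^2 + 4*z - 1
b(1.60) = 25.64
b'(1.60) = 42.78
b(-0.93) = -3.72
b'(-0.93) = 16.66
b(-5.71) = -2295.30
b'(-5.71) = 1405.52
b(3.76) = 196.75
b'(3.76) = 98.30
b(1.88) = 39.21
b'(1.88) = 54.16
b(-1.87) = -49.14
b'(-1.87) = 91.11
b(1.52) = 22.35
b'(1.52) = 39.55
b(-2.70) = -173.65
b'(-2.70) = 220.02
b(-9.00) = -11493.00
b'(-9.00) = 4580.00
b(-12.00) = -32532.00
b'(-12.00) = 9887.00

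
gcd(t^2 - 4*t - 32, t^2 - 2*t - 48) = t - 8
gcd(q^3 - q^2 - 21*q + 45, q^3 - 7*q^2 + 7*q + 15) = q - 3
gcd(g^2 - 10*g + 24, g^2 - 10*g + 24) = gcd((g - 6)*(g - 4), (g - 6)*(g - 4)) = g^2 - 10*g + 24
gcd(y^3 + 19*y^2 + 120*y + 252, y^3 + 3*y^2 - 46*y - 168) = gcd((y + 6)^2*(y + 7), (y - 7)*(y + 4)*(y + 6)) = y + 6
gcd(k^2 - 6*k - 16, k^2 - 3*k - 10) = k + 2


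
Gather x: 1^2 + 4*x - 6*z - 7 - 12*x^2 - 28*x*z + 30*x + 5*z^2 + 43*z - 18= -12*x^2 + x*(34 - 28*z) + 5*z^2 + 37*z - 24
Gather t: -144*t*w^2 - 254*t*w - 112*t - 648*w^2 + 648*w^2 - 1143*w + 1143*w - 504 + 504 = t*(-144*w^2 - 254*w - 112)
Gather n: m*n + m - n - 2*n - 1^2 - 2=m + n*(m - 3) - 3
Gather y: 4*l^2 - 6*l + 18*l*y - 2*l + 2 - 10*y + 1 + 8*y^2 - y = 4*l^2 - 8*l + 8*y^2 + y*(18*l - 11) + 3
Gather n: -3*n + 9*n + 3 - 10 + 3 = 6*n - 4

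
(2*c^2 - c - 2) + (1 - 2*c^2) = -c - 1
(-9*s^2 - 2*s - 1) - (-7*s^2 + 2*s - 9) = -2*s^2 - 4*s + 8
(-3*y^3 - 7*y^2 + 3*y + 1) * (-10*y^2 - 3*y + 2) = 30*y^5 + 79*y^4 - 15*y^3 - 33*y^2 + 3*y + 2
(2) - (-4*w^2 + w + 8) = 4*w^2 - w - 6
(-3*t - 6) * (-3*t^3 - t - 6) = 9*t^4 + 18*t^3 + 3*t^2 + 24*t + 36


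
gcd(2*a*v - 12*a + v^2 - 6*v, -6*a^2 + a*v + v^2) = 1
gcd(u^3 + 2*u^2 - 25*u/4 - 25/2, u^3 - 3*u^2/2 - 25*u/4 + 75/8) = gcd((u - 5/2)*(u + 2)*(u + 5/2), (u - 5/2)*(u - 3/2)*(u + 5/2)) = u^2 - 25/4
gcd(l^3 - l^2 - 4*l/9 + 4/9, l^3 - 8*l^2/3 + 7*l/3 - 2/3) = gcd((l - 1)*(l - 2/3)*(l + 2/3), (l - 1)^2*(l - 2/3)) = l^2 - 5*l/3 + 2/3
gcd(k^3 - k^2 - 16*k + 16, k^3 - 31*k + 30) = k - 1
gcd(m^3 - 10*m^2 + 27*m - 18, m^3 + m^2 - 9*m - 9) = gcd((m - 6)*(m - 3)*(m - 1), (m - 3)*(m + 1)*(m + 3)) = m - 3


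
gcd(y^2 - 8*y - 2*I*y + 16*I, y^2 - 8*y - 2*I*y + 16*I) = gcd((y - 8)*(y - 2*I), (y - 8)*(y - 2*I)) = y^2 + y*(-8 - 2*I) + 16*I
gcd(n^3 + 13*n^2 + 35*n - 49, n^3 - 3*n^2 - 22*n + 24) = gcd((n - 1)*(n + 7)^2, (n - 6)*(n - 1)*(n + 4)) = n - 1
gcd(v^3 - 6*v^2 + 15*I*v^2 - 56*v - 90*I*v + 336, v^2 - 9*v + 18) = v - 6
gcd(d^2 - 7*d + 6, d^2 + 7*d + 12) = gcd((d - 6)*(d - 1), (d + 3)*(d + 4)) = 1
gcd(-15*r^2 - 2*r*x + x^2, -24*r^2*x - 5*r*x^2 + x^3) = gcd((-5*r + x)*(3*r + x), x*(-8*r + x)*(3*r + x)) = 3*r + x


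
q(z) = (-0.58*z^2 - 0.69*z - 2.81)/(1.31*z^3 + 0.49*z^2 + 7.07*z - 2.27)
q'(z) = (-1.16*z - 0.69)/(1.31*z^3 + 0.49*z^2 + 7.07*z - 2.27) + (-3.93*z^2 - 0.98*z - 7.07)*(-0.58*z^2 - 0.69*z - 2.81)/(1.31*z^3 + 0.49*z^2 + 7.07*z - 2.27)^2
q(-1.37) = 0.21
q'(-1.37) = 0.12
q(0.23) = 4.98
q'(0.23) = 63.68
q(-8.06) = 0.05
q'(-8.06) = 0.01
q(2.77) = -0.19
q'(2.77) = 0.07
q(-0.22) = 0.70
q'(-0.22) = 1.41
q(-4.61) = 0.08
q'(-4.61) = 0.01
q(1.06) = -0.57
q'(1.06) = 0.71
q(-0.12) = 0.88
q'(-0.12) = 2.15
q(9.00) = -0.05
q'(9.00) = 0.01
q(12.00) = -0.04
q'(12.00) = 0.00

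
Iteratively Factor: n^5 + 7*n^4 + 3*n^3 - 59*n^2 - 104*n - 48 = (n + 1)*(n^4 + 6*n^3 - 3*n^2 - 56*n - 48) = (n - 3)*(n + 1)*(n^3 + 9*n^2 + 24*n + 16) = (n - 3)*(n + 1)*(n + 4)*(n^2 + 5*n + 4) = (n - 3)*(n + 1)^2*(n + 4)*(n + 4)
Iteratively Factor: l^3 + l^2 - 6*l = (l + 3)*(l^2 - 2*l) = l*(l + 3)*(l - 2)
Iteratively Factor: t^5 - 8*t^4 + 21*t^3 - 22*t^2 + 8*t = (t - 2)*(t^4 - 6*t^3 + 9*t^2 - 4*t) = (t - 4)*(t - 2)*(t^3 - 2*t^2 + t) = t*(t - 4)*(t - 2)*(t^2 - 2*t + 1) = t*(t - 4)*(t - 2)*(t - 1)*(t - 1)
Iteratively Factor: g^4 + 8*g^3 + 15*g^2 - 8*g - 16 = (g - 1)*(g^3 + 9*g^2 + 24*g + 16) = (g - 1)*(g + 4)*(g^2 + 5*g + 4) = (g - 1)*(g + 1)*(g + 4)*(g + 4)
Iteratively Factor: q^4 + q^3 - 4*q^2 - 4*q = (q)*(q^3 + q^2 - 4*q - 4) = q*(q + 2)*(q^2 - q - 2) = q*(q - 2)*(q + 2)*(q + 1)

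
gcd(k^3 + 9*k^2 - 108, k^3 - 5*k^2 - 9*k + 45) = k - 3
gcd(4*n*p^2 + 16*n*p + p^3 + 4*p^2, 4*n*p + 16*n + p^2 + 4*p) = 4*n*p + 16*n + p^2 + 4*p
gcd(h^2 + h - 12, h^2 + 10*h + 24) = h + 4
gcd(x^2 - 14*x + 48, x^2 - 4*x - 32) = x - 8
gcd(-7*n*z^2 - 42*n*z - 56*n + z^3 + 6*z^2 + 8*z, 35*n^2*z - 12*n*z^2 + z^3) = -7*n + z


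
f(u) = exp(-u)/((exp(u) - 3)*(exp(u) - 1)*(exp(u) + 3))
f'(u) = -exp(-u)/((exp(u) - 3)*(exp(u) - 1)*(exp(u) + 3)) - 1/((exp(u) - 3)*(exp(u) - 1)*(exp(u) + 3)^2) - 1/((exp(u) - 3)*(exp(u) - 1)^2*(exp(u) + 3)) - 1/((exp(u) - 3)^2*(exp(u) - 1)*(exp(u) + 3))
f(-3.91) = 5.66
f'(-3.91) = -5.54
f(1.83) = 0.00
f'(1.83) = -0.00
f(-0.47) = 0.50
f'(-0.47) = 0.38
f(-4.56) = 10.73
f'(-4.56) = -10.62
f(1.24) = 0.04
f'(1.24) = -0.42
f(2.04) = 0.00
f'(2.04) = -0.00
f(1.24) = 0.04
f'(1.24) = -0.42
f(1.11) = 0.78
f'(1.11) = -71.34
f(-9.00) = 900.45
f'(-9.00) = -900.34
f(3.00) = 0.00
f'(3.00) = 0.00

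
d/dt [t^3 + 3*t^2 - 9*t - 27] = 3*t^2 + 6*t - 9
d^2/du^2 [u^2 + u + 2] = 2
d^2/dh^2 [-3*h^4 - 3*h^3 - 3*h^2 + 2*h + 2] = -36*h^2 - 18*h - 6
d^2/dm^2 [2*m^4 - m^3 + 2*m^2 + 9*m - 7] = 24*m^2 - 6*m + 4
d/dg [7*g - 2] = 7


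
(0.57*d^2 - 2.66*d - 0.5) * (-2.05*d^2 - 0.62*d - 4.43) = -1.1685*d^4 + 5.0996*d^3 + 0.1491*d^2 + 12.0938*d + 2.215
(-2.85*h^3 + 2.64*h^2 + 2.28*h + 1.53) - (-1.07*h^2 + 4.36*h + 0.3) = -2.85*h^3 + 3.71*h^2 - 2.08*h + 1.23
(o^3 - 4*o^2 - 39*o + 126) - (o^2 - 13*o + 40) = o^3 - 5*o^2 - 26*o + 86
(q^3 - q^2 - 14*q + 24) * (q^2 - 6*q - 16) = q^5 - 7*q^4 - 24*q^3 + 124*q^2 + 80*q - 384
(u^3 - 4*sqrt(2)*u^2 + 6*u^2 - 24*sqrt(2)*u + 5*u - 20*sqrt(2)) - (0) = u^3 - 4*sqrt(2)*u^2 + 6*u^2 - 24*sqrt(2)*u + 5*u - 20*sqrt(2)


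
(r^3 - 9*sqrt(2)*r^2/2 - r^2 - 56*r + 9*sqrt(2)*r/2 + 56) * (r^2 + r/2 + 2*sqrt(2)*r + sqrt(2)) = r^5 - 5*sqrt(2)*r^4/2 - r^4/2 - 149*r^3/2 + 5*sqrt(2)*r^3/4 - 443*sqrt(2)*r^2/4 + 37*r^2 + 37*r + 56*sqrt(2)*r + 56*sqrt(2)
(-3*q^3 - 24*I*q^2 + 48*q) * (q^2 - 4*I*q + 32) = -3*q^5 - 12*I*q^4 - 144*q^3 - 960*I*q^2 + 1536*q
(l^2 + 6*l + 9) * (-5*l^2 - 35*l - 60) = -5*l^4 - 65*l^3 - 315*l^2 - 675*l - 540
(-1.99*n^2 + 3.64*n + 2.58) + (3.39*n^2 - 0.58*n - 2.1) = 1.4*n^2 + 3.06*n + 0.48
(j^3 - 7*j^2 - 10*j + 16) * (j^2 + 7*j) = j^5 - 59*j^3 - 54*j^2 + 112*j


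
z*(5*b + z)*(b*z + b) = 5*b^2*z^2 + 5*b^2*z + b*z^3 + b*z^2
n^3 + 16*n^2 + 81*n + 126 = (n + 3)*(n + 6)*(n + 7)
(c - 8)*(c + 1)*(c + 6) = c^3 - c^2 - 50*c - 48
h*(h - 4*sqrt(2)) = h^2 - 4*sqrt(2)*h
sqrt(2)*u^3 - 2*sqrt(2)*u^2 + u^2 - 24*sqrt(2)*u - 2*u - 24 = (u - 6)*(u + 4)*(sqrt(2)*u + 1)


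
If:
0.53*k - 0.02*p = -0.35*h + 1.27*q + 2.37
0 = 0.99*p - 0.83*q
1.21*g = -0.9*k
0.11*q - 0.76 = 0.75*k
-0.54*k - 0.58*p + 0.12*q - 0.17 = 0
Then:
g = 0.66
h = 11.23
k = -0.89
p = 0.71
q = 0.85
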